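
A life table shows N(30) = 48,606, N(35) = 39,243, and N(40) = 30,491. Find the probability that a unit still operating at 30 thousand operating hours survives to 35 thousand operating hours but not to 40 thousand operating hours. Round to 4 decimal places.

0.1801

This is the probability of reaching 35 but not 40, conditional on being operational at 30: (N(35) − N(40)) / N(30).
= (39,243 − 30,491) / 48,606 = 8,752 / 48,606 = 0.180060.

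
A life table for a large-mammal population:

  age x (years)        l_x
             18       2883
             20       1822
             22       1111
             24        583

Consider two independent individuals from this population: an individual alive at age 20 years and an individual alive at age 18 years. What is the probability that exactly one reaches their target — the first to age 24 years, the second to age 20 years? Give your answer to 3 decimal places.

p₁ = l_24/l_20 = 583/1822 = 0.319978; p₂ = l_20/l_18 = 1822/2883 = 0.631981.
P(exactly one) = p₁(1−p₂) + (1−p₁)p₂ = 0.117758 + 0.429761 = 0.547519.

0.548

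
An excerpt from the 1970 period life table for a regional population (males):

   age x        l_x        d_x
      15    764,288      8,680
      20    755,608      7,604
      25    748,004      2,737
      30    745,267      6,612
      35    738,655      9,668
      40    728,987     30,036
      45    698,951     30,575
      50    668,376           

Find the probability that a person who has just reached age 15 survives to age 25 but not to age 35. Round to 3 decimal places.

This is the probability of reaching 25 but not 35, conditional on being alive at 15: (l_25 − l_35) / l_15.
= (748,004 − 738,655) / 764,288 = 9,349 / 764,288 = 0.012232.

0.012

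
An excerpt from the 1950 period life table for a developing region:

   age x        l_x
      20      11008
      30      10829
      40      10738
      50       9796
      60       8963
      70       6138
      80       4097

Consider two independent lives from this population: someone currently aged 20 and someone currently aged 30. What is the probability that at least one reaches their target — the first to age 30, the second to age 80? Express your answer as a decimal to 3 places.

0.990

p₁ = l_30/l_20 = 10829/11008 = 0.983739; p₂ = l_80/l_30 = 4097/10829 = 0.378336.
P(at least one) = 1 − (1−p₁)(1−p₂) = 1 − 0.016261 × 0.621664 = 0.989891.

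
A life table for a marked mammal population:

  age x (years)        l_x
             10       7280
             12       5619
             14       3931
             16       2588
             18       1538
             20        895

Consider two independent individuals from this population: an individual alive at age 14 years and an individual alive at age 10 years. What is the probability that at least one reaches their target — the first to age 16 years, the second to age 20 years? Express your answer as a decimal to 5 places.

p₁ = l_16/l_14 = 2588/3931 = 0.658357; p₂ = l_20/l_10 = 895/7280 = 0.122940.
P(at least one) = 1 − (1−p₁)(1−p₂) = 1 − 0.341643 × 0.877060 = 0.700359.

0.70036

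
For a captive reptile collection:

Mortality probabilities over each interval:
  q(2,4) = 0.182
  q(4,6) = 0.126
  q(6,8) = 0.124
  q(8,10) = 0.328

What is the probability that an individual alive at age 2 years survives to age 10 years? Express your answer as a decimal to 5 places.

0.42086

The overall survival probability is (1 − 0.182) × (1 − 0.126) × (1 − 0.124) × (1 − 0.328).
= 0.818 × 0.874 × 0.876 × 0.672 = 0.420860.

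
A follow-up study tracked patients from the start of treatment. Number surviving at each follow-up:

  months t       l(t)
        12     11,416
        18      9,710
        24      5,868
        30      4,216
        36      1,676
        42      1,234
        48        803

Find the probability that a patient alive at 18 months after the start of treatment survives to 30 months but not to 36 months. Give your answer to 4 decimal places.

This is the probability of reaching 30 but not 36, conditional on being alive at 18: (l(30) − l(36)) / l(18).
= (4,216 − 1,676) / 9,710 = 2,540 / 9,710 = 0.261586.

0.2616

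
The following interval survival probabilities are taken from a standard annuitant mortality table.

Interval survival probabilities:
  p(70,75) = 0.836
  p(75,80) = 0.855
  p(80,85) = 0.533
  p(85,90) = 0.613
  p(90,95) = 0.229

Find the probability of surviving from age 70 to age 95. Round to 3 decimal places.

P(survive 70→95) = 0.836 × 0.855 × 0.533 × 0.613 × 0.229.
= 0.053481.

0.053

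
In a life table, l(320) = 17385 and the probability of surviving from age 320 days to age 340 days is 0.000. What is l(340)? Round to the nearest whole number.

l(340) = l(320) × p = 17385 × 0.000 = 0.

0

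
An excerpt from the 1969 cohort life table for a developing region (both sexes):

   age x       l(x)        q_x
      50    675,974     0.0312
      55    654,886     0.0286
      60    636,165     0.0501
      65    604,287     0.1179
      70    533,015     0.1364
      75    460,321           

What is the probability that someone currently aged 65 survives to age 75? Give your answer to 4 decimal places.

The conditional survival probability is l(75)/l(65) = 460,321/604,287 = 0.761759.

0.7618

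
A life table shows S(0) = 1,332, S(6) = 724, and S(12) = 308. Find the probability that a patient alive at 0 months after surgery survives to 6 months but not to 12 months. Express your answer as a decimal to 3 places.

0.312

This is the probability of reaching 6 but not 12, conditional on being alive at 0: (S(6) − S(12)) / S(0).
= (724 − 308) / 1,332 = 416 / 1,332 = 0.312312.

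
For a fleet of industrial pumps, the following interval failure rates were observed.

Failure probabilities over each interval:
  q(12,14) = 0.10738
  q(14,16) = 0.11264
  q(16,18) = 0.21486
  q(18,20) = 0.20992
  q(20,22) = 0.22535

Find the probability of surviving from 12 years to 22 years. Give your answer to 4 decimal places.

Survival from 12 to 22 is the product of surviving each interval: (1 − 0.10738) × (1 − 0.11264) × (1 − 0.21486) × (1 − 0.20992) × (1 − 0.22535).
= 0.89262 × 0.88736 × 0.78514 × 0.79008 × 0.77465 = 0.380619.

0.3806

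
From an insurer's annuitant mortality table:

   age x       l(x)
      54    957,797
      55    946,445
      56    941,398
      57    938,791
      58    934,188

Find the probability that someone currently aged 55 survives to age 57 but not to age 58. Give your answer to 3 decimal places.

0.005

This is the probability of reaching 57 but not 58, conditional on being alive at 55: (l(57) − l(58)) / l(55).
= (938,791 − 934,188) / 946,445 = 4,603 / 946,445 = 0.004863.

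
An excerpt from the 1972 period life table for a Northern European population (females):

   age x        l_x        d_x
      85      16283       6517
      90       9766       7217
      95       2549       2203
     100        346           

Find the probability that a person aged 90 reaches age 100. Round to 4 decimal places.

0.0354

We want 10p90 = l_100/l_90.
The conditional survival probability is l_100/l_90 = 346/9766 = 0.035429.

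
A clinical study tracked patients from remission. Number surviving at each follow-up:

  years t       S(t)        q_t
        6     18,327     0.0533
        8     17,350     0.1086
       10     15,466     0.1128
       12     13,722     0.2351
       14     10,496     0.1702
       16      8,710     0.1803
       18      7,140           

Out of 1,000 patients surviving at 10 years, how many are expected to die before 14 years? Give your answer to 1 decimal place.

321.4

The relevant probability is 1 − 10,496/15,466 = 0.321350.
Expected number = 1,000 × 0.321350 = 321.4.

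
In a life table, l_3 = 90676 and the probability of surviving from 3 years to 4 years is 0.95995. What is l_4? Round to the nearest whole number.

l_4 = l_3 × p = 90676 × 0.95995 = 87044.

87044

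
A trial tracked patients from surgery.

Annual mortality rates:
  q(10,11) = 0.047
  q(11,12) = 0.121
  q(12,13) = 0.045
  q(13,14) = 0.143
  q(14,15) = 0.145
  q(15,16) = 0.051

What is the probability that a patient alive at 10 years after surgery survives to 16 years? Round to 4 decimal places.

The overall survival probability is (1 − 0.047) × (1 − 0.121) × (1 − 0.045) × (1 − 0.143) × (1 − 0.145) × (1 − 0.051).
= 0.953 × 0.879 × 0.955 × 0.857 × 0.855 × 0.949 = 0.556286.

0.5563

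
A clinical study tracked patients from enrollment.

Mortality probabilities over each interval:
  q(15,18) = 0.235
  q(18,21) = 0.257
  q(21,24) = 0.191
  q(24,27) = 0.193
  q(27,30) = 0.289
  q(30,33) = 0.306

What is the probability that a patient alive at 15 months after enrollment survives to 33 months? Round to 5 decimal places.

0.18311

The overall survival probability is (1 − 0.235) × (1 − 0.257) × (1 − 0.191) × (1 − 0.193) × (1 − 0.289) × (1 − 0.306).
= 0.765 × 0.743 × 0.809 × 0.807 × 0.711 × 0.694 = 0.183105.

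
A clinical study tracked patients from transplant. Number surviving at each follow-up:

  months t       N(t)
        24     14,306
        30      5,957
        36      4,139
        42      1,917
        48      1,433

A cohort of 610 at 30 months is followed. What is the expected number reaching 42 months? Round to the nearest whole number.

The relevant probability is 1,917/5,957 = 0.321806.
Expected number = 610 × 0.321806 = 196.

196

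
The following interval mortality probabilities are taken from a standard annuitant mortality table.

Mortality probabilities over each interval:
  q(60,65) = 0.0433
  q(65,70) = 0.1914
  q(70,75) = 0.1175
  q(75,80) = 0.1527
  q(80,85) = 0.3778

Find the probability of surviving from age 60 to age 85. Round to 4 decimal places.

Survival from 60 to 85 is the product of surviving each interval: (1 − 0.0433) × (1 − 0.1914) × (1 − 0.1175) × (1 − 0.1527) × (1 − 0.3778).
= 0.9567 × 0.8086 × 0.8825 × 0.8473 × 0.6222 = 0.359908.

0.3599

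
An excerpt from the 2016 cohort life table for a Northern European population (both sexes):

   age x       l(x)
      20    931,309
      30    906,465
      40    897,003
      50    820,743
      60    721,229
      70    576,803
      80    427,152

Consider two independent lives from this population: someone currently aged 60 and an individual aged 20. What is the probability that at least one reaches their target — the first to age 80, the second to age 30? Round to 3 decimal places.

p₁ = l(80)/l(60) = 427,152/721,229 = 0.592256; p₂ = l(30)/l(20) = 906,465/931,309 = 0.973324.
P(at least one) = 1 − (1−p₁)(1−p₂) = 1 − 0.407744 × 0.026676 = 0.989123.

0.989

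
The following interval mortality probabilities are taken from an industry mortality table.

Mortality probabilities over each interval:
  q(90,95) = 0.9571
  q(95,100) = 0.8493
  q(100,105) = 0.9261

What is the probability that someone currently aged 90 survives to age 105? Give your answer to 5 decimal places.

The overall survival probability is (1 − 0.9571) × (1 − 0.8493) × (1 − 0.9261).
= 0.0429 × 0.1507 × 0.0739 = 0.000478.

0.00048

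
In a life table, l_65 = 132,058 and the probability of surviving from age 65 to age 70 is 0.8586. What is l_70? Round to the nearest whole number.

l_70 = l_65 × p = 132,058 × 0.8586 = 113385.

113385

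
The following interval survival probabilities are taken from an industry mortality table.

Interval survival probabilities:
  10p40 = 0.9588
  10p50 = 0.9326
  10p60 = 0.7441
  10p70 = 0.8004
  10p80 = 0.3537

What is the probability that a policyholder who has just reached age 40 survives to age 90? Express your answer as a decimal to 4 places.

0.1884

Chaining the interval survival probabilities: 0.9588 × 0.9326 × 0.7441 × 0.8004 × 0.3537.
= 0.188364.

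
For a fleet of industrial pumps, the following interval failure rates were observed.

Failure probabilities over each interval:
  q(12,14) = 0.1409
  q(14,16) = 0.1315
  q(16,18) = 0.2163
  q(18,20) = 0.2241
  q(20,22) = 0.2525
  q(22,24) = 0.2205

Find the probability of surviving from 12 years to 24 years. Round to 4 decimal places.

The overall survival probability is (1 − 0.1409) × (1 − 0.1315) × (1 − 0.2163) × (1 − 0.2241) × (1 − 0.2525) × (1 − 0.2205).
= 0.8591 × 0.8685 × 0.7837 × 0.7759 × 0.7475 × 0.7795 = 0.264360.

0.2644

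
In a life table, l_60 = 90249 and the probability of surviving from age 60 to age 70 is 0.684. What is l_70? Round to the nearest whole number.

61730

l_70 = l_60 × p = 90249 × 0.684 = 61730.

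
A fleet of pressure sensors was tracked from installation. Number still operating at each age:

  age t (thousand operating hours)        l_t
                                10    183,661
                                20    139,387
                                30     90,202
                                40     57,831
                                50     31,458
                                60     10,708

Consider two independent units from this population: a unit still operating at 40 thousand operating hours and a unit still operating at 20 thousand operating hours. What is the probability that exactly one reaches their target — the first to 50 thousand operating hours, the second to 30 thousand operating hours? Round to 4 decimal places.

p₁ = l_50/l_40 = 31,458/57,831 = 0.543964; p₂ = l_30/l_20 = 90,202/139,387 = 0.647134.
P(exactly one) = p₁(1−p₂) + (1−p₁)p₂ = 0.191946 + 0.295116 = 0.487063.

0.4871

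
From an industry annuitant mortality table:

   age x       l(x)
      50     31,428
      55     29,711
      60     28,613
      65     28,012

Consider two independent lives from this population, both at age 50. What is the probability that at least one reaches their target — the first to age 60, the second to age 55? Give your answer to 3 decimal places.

0.995

p₁ = l(60)/l(50) = 28,613/31,428 = 0.910430; p₂ = l(55)/l(50) = 29,711/31,428 = 0.945367.
P(at least one) = 1 − (1−p₁)(1−p₂) = 1 − 0.089570 × 0.054633 = 0.995107.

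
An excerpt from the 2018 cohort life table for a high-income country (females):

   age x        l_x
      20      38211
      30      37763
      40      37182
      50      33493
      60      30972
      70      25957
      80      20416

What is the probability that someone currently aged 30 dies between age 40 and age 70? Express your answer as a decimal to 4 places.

We want 10|30q30 = (l_40 − l_70)/l_30.
This is the probability of reaching 40 but not 70, conditional on being alive at 30: (l_40 − l_70) / l_30.
= (37182 − 25957) / 37763 = 11225 / 37763 = 0.297249.

0.2972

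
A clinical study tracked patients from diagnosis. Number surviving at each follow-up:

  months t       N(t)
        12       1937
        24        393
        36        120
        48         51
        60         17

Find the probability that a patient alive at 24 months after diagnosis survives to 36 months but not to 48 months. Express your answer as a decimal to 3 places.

This is the probability of reaching 36 but not 48, conditional on being alive at 24: (N(36) − N(48)) / N(24).
= (120 − 51) / 393 = 69 / 393 = 0.175573.

0.176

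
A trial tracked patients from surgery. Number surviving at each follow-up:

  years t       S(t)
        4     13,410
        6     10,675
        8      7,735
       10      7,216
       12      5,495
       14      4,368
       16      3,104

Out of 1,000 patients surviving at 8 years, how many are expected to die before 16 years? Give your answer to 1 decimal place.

598.7

The relevant probability is 1 − 3,104/7,735 = 0.598707.
Expected number = 1,000 × 0.598707 = 598.7.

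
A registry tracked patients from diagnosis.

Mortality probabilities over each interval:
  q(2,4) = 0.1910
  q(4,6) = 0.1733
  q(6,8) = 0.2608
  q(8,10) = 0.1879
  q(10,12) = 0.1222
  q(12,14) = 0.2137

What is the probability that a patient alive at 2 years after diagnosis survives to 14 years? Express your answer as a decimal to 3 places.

The overall survival probability is (1 − 0.1910) × (1 − 0.1733) × (1 − 0.2608) × (1 − 0.1879) × (1 − 0.1222) × (1 − 0.2137).
= 0.8090 × 0.8267 × 0.7392 × 0.8121 × 0.8778 × 0.7863 = 0.277110.

0.277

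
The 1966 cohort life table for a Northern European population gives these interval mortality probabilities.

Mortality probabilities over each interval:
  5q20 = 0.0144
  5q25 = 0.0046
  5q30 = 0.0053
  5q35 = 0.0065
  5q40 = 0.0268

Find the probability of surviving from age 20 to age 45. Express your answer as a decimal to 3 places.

The overall survival probability is (1 − 0.0144) × (1 − 0.0046) × (1 − 0.0053) × (1 − 0.0065) × (1 − 0.0268).
= 0.9856 × 0.9954 × 0.9947 × 0.9935 × 0.9732 = 0.943540.

0.944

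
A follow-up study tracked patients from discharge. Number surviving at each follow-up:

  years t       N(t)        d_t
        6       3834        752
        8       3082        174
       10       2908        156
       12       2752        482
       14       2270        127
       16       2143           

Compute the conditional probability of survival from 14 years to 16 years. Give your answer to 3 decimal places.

0.944

The conditional survival probability is N(16)/N(14) = 2143/2270 = 0.944053.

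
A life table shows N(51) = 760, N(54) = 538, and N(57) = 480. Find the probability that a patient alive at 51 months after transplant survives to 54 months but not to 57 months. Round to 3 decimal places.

This is the probability of reaching 54 but not 57, conditional on being alive at 51: (N(54) − N(57)) / N(51).
= (538 − 480) / 760 = 58 / 760 = 0.076316.

0.076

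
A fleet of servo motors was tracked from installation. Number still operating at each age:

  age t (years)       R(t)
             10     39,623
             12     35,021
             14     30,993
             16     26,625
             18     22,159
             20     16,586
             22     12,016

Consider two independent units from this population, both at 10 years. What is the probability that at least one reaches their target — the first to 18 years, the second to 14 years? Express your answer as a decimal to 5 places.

0.90400

p₁ = R(18)/R(10) = 22,159/39,623 = 0.559246; p₂ = R(14)/R(10) = 30,993/39,623 = 0.782197.
P(at least one) = 1 − (1−p₁)(1−p₂) = 1 − 0.440754 × 0.217803 = 0.904002.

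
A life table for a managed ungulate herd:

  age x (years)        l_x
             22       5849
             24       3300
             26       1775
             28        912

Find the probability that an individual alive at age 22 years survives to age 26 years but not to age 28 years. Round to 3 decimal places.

This is the probability of reaching 26 but not 28, conditional on being alive at 22: (l_26 − l_28) / l_22.
= (1775 − 912) / 5849 = 863 / 5849 = 0.147547.

0.148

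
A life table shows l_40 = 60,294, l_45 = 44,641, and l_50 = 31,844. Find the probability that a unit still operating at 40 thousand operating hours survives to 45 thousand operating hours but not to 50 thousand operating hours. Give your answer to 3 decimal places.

This is the probability of reaching 45 but not 50, conditional on being operational at 40: (l_45 − l_50) / l_40.
= (44,641 − 31,844) / 60,294 = 12,797 / 60,294 = 0.212243.

0.212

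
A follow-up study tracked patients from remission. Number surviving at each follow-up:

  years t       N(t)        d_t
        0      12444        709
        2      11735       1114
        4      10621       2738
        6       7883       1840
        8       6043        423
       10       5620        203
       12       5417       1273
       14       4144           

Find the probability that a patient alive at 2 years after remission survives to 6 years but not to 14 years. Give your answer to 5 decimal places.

This is the probability of reaching 6 but not 14, conditional on being alive at 2: (N(6) − N(14)) / N(2).
= (7883 − 4144) / 11735 = 3739 / 11735 = 0.318620.

0.31862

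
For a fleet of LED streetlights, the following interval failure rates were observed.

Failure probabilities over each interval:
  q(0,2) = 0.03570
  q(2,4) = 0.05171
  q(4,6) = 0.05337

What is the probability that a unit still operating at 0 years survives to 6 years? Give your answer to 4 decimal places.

0.8656

Survival from 0 to 6 is the product of surviving each interval: (1 − 0.03570) × (1 − 0.05171) × (1 − 0.05337).
= 0.96430 × 0.94829 × 0.94663 = 0.865633.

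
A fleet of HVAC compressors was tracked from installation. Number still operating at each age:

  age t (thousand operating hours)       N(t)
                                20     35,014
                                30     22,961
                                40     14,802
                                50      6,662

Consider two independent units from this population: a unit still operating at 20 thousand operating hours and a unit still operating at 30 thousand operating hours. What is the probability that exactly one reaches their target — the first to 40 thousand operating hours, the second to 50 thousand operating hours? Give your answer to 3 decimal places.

0.468

p₁ = N(40)/N(20) = 14,802/35,014 = 0.422745; p₂ = N(50)/N(30) = 6,662/22,961 = 0.290144.
P(exactly one) = p₁(1−p₂) + (1−p₁)p₂ = 0.300088 + 0.167487 = 0.467575.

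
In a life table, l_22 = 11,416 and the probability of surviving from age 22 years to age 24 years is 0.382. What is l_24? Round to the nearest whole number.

l_24 = l_22 × p = 11,416 × 0.382 = 4361.

4361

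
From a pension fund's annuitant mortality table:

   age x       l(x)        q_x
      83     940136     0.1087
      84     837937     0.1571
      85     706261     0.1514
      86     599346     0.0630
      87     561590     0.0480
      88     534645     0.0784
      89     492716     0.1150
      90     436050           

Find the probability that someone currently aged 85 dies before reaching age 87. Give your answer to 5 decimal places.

P(die before 87 | alive at 85) = 1 − l(87)/l(85) = 1 − 561590/706261 = (144671)/706261 = 0.204841.

0.20484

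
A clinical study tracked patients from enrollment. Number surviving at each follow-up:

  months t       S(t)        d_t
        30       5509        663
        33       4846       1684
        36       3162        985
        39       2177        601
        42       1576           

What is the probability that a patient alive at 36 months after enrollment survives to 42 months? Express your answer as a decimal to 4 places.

The conditional survival probability is S(42)/S(36) = 1576/3162 = 0.498419.

0.4984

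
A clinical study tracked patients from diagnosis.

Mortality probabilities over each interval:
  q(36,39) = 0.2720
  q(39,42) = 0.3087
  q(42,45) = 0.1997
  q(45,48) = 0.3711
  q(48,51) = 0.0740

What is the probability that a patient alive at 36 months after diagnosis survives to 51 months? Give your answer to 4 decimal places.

0.2346

Survival from 36 to 51 is the product of surviving each interval: (1 − 0.2720) × (1 − 0.3087) × (1 − 0.1997) × (1 − 0.3711) × (1 − 0.0740).
= 0.7280 × 0.6913 × 0.8003 × 0.6289 × 0.9260 = 0.234554.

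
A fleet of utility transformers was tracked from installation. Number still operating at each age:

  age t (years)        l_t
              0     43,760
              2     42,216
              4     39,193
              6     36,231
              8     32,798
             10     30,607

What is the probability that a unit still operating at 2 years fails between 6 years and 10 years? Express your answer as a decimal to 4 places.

0.1332

This is the probability of reaching 6 but not 10, conditional on being operational at 2: (l_6 − l_10) / l_2.
= (36,231 − 30,607) / 42,216 = 5,624 / 42,216 = 0.133220.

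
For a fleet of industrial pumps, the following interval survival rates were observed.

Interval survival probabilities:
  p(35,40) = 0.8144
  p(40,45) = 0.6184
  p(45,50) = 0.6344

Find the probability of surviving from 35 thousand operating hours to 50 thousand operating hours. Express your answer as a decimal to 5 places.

The overall survival probability is 0.8144 × 0.6184 × 0.6344.
= 0.319500.

0.31950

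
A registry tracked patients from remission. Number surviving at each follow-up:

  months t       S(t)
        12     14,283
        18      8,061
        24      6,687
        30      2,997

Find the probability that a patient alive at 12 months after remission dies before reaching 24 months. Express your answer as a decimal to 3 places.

P(die before 24 | alive at 12) = 1 − S(24)/S(12) = 1 − 6,687/14,283 = (7,596)/14,283 = 0.531821.

0.532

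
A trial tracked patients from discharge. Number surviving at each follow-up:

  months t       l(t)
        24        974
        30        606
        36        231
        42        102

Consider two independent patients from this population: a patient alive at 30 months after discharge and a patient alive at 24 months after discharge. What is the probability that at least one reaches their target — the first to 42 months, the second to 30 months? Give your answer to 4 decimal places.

0.6858

p₁ = l(42)/l(30) = 102/606 = 0.168317; p₂ = l(30)/l(24) = 606/974 = 0.622177.
P(at least one) = 1 − (1−p₁)(1−p₂) = 1 − 0.831683 × 0.377823 = 0.685771.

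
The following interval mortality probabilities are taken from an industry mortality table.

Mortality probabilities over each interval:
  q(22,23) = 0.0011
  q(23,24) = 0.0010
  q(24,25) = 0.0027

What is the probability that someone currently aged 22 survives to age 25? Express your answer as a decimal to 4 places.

Chaining the interval survival probabilities: (1 − 0.0011) × (1 − 0.0010) × (1 − 0.0027).
= 0.9989 × 0.9990 × 0.9973 = 0.995207.

0.9952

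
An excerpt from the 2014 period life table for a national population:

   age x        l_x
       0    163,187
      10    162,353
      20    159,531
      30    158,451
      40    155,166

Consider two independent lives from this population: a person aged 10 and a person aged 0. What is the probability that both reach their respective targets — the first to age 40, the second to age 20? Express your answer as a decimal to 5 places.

p₁ = l_40/l_10 = 155,166/162,353 = 0.955732; p₂ = l_20/l_0 = 159,531/163,187 = 0.977596.
P(both) = p₁ × p₂ = 0.955732 × 0.977596 = 0.934320.

0.93432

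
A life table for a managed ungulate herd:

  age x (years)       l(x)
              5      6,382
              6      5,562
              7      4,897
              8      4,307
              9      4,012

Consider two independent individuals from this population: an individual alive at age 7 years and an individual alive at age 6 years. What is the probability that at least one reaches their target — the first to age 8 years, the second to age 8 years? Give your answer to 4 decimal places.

0.9728

p₁ = l(8)/l(7) = 4,307/4,897 = 0.879518; p₂ = l(8)/l(6) = 4,307/5,562 = 0.774362.
P(at least one) = 1 − (1−p₁)(1−p₂) = 1 − 0.120482 × 0.225638 = 0.972815.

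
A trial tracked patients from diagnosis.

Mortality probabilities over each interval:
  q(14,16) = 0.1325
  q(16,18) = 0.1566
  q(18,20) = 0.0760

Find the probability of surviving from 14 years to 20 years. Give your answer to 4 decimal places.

0.6760

Survival from 14 to 20 is the product of surviving each interval: (1 − 0.1325) × (1 − 0.1566) × (1 − 0.0760).
= 0.8675 × 0.8434 × 0.9240 = 0.676044.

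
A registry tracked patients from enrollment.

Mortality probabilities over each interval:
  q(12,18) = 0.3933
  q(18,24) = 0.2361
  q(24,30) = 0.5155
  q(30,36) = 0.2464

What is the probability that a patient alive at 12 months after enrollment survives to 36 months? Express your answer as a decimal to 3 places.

The overall survival probability is (1 − 0.3933) × (1 − 0.2361) × (1 − 0.5155) × (1 − 0.2464).
= 0.6067 × 0.7639 × 0.4845 × 0.7536 = 0.169217.

0.169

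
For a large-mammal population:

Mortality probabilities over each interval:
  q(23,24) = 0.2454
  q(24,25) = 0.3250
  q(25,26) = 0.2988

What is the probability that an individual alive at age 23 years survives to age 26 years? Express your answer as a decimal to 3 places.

0.357

Survival from 23 to 26 is the product of surviving each interval: (1 − 0.2454) × (1 − 0.3250) × (1 − 0.2988).
= 0.7546 × 0.6750 × 0.7012 = 0.357160.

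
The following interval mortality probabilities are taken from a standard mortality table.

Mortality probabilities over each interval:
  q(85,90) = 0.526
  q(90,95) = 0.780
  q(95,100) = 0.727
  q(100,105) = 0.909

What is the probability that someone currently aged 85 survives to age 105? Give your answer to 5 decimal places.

0.00259

The overall survival probability is (1 − 0.526) × (1 − 0.780) × (1 − 0.727) × (1 − 0.909).
= 0.474 × 0.220 × 0.273 × 0.091 = 0.002591.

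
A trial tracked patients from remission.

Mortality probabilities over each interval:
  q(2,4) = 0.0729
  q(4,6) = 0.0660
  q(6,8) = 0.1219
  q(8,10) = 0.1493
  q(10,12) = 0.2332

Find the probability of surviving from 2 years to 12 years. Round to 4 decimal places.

0.4960

Chaining the interval survival probabilities: (1 − 0.0729) × (1 − 0.0660) × (1 − 0.1219) × (1 − 0.1493) × (1 − 0.2332).
= 0.9271 × 0.9340 × 0.8781 × 0.8507 × 0.7668 = 0.495993.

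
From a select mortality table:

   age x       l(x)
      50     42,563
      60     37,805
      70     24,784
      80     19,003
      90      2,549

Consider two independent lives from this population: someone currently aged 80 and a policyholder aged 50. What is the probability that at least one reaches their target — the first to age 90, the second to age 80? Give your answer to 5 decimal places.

0.52072

p₁ = l(90)/l(80) = 2,549/19,003 = 0.134137; p₂ = l(80)/l(50) = 19,003/42,563 = 0.446468.
P(at least one) = 1 − (1−p₁)(1−p₂) = 1 − 0.865863 × 0.553532 = 0.520717.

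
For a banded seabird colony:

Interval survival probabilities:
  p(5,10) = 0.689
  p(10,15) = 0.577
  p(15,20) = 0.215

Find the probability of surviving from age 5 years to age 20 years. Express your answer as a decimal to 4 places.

0.0855

Chaining the interval survival probabilities: 0.689 × 0.577 × 0.215.
= 0.085474.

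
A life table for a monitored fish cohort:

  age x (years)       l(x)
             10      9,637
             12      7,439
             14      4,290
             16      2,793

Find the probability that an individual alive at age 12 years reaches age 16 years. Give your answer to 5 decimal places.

0.37545

The conditional survival probability is l(16)/l(12) = 2,793/7,439 = 0.375454.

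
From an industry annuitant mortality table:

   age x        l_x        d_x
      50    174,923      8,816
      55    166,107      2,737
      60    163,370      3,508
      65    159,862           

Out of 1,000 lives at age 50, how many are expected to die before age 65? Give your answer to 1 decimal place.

The relevant probability is 1 − 159,862/174,923 = 0.086101.
Expected number = 1,000 × 0.086101 = 86.1.

86.1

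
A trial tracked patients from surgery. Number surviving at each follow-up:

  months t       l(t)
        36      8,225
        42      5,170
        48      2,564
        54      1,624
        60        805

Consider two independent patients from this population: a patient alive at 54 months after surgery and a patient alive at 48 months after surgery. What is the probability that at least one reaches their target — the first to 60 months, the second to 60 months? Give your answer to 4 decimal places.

p₁ = l(60)/l(54) = 805/1,624 = 0.495690; p₂ = l(60)/l(48) = 805/2,564 = 0.313963.
P(at least one) = 1 − (1−p₁)(1−p₂) = 1 − 0.504310 × 0.686037 = 0.654025.

0.6540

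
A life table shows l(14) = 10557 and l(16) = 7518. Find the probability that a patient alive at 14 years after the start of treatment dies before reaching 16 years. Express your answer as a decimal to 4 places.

0.2879

P(die before 16 | alive at 14) = 1 − l(16)/l(14) = 1 − 7518/10557 = (3039)/10557 = 0.287866.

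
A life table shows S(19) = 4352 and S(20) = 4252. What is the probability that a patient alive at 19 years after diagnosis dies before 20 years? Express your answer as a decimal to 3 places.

0.023

P(die before 20 | alive at 19) = 1 − S(20)/S(19) = 1 − 4252/4352 = (100)/4352 = 0.022978.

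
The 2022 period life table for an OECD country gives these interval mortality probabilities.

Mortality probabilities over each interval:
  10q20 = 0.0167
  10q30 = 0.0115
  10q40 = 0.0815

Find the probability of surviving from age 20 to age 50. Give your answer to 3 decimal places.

The overall survival probability is (1 − 0.0167) × (1 − 0.0115) × (1 − 0.0815).
= 0.9833 × 0.9885 × 0.9185 = 0.892775.

0.893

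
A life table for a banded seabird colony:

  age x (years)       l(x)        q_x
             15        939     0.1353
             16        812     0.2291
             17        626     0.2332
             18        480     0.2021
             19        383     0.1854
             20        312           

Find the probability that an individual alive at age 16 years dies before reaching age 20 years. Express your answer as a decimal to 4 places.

0.6158

P(die before 20 | alive at 16) = 1 − l(20)/l(16) = 1 − 312/812 = (500)/812 = 0.615764.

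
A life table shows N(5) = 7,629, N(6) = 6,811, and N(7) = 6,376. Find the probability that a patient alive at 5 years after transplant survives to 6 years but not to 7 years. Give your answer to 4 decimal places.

0.0570

This is the probability of reaching 6 but not 7, conditional on being alive at 5: (N(6) − N(7)) / N(5).
= (6,811 − 6,376) / 7,629 = 435 / 7,629 = 0.057019.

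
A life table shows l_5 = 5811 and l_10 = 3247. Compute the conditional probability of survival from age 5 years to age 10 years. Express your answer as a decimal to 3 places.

The conditional survival probability is l_10/l_5 = 3247/5811 = 0.558768.

0.559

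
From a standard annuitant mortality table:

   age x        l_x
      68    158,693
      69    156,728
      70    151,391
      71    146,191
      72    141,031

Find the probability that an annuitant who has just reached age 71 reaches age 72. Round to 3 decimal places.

0.965

We want 1p71 = l_72/l_71.
The conditional survival probability is l_72/l_71 = 141,031/146,191 = 0.964704.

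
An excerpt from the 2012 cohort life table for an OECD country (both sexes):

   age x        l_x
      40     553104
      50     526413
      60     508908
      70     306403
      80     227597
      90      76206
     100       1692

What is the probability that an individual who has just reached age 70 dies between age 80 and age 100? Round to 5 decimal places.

We want 10|20q70 = (l_80 − l_100)/l_70.
This is the probability of reaching 80 but not 100, conditional on being alive at 70: (l_80 − l_100) / l_70.
= (227597 − 1692) / 306403 = 225905 / 306403 = 0.737281.

0.73728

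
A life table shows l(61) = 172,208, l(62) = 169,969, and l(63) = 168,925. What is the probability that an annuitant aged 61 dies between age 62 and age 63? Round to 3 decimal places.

0.006

This is the probability of reaching 62 but not 63, conditional on being alive at 61: (l(62) − l(63)) / l(61).
= (169,969 − 168,925) / 172,208 = 1,044 / 172,208 = 0.006062.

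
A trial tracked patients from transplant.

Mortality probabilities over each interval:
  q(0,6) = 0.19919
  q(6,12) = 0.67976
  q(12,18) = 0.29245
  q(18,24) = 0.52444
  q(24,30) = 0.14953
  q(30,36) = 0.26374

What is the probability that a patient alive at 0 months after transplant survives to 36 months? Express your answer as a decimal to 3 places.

P(survive 0→36) = (1 − 0.19919) × (1 − 0.67976) × (1 − 0.29245) × (1 − 0.52444) × (1 − 0.14953) × (1 − 0.26374).
= 0.80081 × 0.32024 × 0.70755 × 0.47556 × 0.85047 × 0.73626 = 0.054033.

0.054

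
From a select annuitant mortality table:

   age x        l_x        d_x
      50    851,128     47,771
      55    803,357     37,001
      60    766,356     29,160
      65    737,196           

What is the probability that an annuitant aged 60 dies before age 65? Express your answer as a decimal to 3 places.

0.038

P(die before 65 | alive at 60) = 1 − l_65/l_60 = 1 − 737,196/766,356 = (29,160)/766,356 = 0.038050.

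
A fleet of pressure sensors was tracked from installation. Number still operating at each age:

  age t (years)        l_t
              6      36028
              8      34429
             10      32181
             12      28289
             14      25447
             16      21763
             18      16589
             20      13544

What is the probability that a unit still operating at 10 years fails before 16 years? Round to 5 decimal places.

P(fail before 16 | operational at 10) = 1 − l_16/l_10 = 1 − 21763/32181 = (10418)/32181 = 0.323731.

0.32373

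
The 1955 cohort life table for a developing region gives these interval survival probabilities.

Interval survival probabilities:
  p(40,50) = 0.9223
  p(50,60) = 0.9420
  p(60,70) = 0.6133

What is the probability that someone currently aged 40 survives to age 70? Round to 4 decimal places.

0.5328

Survival from 40 to 70 is the product of surviving each interval: 0.9223 × 0.9420 × 0.6133.
= 0.532839.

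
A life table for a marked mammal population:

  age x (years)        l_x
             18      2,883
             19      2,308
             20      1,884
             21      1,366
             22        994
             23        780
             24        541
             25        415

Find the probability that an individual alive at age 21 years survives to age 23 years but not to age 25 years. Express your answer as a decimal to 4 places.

0.2672

This is the probability of reaching 23 but not 25, conditional on being alive at 21: (l_23 − l_25) / l_21.
= (780 − 415) / 1,366 = 365 / 1,366 = 0.267204.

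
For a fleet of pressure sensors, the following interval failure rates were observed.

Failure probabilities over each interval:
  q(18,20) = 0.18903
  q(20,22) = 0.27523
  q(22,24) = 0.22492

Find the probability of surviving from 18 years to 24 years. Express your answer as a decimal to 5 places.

0.45557

P(survive 18→24) = (1 − 0.18903) × (1 − 0.27523) × (1 − 0.22492).
= 0.81097 × 0.72477 × 0.77508 = 0.455566.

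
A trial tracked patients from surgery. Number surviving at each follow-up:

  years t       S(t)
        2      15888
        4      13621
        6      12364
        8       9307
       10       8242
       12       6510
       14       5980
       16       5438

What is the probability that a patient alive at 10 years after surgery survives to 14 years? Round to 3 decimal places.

The conditional survival probability is S(14)/S(10) = 5980/8242 = 0.725552.

0.726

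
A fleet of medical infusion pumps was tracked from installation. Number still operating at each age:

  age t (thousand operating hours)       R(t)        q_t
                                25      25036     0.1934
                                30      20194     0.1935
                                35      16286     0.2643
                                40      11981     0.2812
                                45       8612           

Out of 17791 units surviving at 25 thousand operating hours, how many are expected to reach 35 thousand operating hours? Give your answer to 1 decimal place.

11573.1

The relevant probability is 16286/25036 = 0.650503.
Expected number = 17791 × 0.650503 = 11573.1.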